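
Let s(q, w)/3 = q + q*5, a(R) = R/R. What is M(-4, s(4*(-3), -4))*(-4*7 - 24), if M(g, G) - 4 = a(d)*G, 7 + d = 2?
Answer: 11024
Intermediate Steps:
d = -5 (d = -7 + 2 = -5)
a(R) = 1
s(q, w) = 18*q (s(q, w) = 3*(q + q*5) = 3*(q + 5*q) = 3*(6*q) = 18*q)
M(g, G) = 4 + G (M(g, G) = 4 + 1*G = 4 + G)
M(-4, s(4*(-3), -4))*(-4*7 - 24) = (4 + 18*(4*(-3)))*(-4*7 - 24) = (4 + 18*(-12))*(-28 - 24) = (4 - 216)*(-52) = -212*(-52) = 11024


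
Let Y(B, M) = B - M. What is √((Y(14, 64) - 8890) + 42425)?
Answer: √33485 ≈ 182.99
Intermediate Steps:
√((Y(14, 64) - 8890) + 42425) = √(((14 - 1*64) - 8890) + 42425) = √(((14 - 64) - 8890) + 42425) = √((-50 - 8890) + 42425) = √(-8940 + 42425) = √33485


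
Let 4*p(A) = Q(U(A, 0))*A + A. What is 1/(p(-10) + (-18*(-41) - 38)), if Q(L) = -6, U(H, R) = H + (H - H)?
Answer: 2/1425 ≈ 0.0014035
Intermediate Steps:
U(H, R) = H (U(H, R) = H + 0 = H)
p(A) = -5*A/4 (p(A) = (-6*A + A)/4 = (-5*A)/4 = -5*A/4)
1/(p(-10) + (-18*(-41) - 38)) = 1/(-5/4*(-10) + (-18*(-41) - 38)) = 1/(25/2 + (738 - 38)) = 1/(25/2 + 700) = 1/(1425/2) = 2/1425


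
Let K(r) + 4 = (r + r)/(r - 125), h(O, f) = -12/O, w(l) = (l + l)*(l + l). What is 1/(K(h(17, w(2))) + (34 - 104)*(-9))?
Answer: 2137/1337786 ≈ 0.0015974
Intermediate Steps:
w(l) = 4*l² (w(l) = (2*l)*(2*l) = 4*l²)
K(r) = -4 + 2*r/(-125 + r) (K(r) = -4 + (r + r)/(r - 125) = -4 + (2*r)/(-125 + r) = -4 + 2*r/(-125 + r))
1/(K(h(17, w(2))) + (34 - 104)*(-9)) = 1/(2*(250 - (-12)/17)/(-125 - 12/17) + (34 - 104)*(-9)) = 1/(2*(250 - (-12)/17)/(-125 - 12*1/17) - 70*(-9)) = 1/(2*(250 - 1*(-12/17))/(-125 - 12/17) + 630) = 1/(2*(250 + 12/17)/(-2137/17) + 630) = 1/(2*(-17/2137)*(4262/17) + 630) = 1/(-8524/2137 + 630) = 1/(1337786/2137) = 2137/1337786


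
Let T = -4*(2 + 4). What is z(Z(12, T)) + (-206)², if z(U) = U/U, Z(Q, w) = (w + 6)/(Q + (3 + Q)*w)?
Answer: 42437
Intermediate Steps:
T = -24 (T = -4*6 = -24)
Z(Q, w) = (6 + w)/(Q + w*(3 + Q))
z(U) = 1
z(Z(12, T)) + (-206)² = 1 + (-206)² = 1 + 42436 = 42437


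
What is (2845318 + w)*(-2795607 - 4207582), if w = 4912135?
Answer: -54326909517617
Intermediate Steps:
(2845318 + w)*(-2795607 - 4207582) = (2845318 + 4912135)*(-2795607 - 4207582) = 7757453*(-7003189) = -54326909517617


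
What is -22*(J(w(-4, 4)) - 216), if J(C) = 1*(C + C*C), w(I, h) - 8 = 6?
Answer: 132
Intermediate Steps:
w(I, h) = 14 (w(I, h) = 8 + 6 = 14)
J(C) = C + C² (J(C) = 1*(C + C²) = C + C²)
-22*(J(w(-4, 4)) - 216) = -22*(14*(1 + 14) - 216) = -22*(14*15 - 216) = -22*(210 - 216) = -22*(-6) = 132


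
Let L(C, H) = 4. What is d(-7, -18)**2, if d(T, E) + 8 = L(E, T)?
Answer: 16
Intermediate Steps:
d(T, E) = -4 (d(T, E) = -8 + 4 = -4)
d(-7, -18)**2 = (-4)**2 = 16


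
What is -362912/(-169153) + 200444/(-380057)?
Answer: 104021542052/64287781721 ≈ 1.6181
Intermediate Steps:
-362912/(-169153) + 200444/(-380057) = -362912*(-1/169153) + 200444*(-1/380057) = 362912/169153 - 200444/380057 = 104021542052/64287781721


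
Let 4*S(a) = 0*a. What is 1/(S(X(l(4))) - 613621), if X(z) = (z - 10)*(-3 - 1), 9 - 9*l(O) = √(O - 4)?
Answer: -1/613621 ≈ -1.6297e-6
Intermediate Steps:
l(O) = 1 - √(-4 + O)/9 (l(O) = 1 - √(O - 4)/9 = 1 - √(-4 + O)/9)
X(z) = 40 - 4*z (X(z) = (-10 + z)*(-4) = 40 - 4*z)
S(a) = 0 (S(a) = (0*a)/4 = (¼)*0 = 0)
1/(S(X(l(4))) - 613621) = 1/(0 - 613621) = 1/(-613621) = -1/613621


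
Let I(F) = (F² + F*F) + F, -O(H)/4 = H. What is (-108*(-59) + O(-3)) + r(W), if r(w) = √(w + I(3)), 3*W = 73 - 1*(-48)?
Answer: 6384 + 2*√138/3 ≈ 6391.8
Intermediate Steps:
O(H) = -4*H
I(F) = F + 2*F² (I(F) = (F² + F²) + F = 2*F² + F = F + 2*F²)
W = 121/3 (W = (73 - 1*(-48))/3 = (73 + 48)/3 = (⅓)*121 = 121/3 ≈ 40.333)
r(w) = √(21 + w) (r(w) = √(w + 3*(1 + 2*3)) = √(w + 3*(1 + 6)) = √(w + 3*7) = √(w + 21) = √(21 + w))
(-108*(-59) + O(-3)) + r(W) = (-108*(-59) - 4*(-3)) + √(21 + 121/3) = (6372 + 12) + √(184/3) = 6384 + 2*√138/3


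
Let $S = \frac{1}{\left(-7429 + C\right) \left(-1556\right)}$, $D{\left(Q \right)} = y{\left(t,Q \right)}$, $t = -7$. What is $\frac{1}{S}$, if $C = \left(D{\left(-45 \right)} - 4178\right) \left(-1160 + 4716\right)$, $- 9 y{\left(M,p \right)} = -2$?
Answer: $\frac{208149949316}{9} \approx 2.3128 \cdot 10^{10}$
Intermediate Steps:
$y{\left(M,p \right)} = \frac{2}{9}$ ($y{\left(M,p \right)} = \left(- \frac{1}{9}\right) \left(-2\right) = \frac{2}{9}$)
$D{\left(Q \right)} = \frac{2}{9}$
$C = - \frac{133705600}{9}$ ($C = \left(\frac{2}{9} - 4178\right) \left(-1160 + 4716\right) = \left(- \frac{37600}{9}\right) 3556 = - \frac{133705600}{9} \approx -1.4856 \cdot 10^{7}$)
$S = \frac{9}{208149949316}$ ($S = \frac{1}{\left(-7429 - \frac{133705600}{9}\right) \left(-1556\right)} = \frac{1}{- \frac{133772461}{9}} \left(- \frac{1}{1556}\right) = \left(- \frac{9}{133772461}\right) \left(- \frac{1}{1556}\right) = \frac{9}{208149949316} \approx 4.3238 \cdot 10^{-11}$)
$\frac{1}{S} = \frac{1}{\frac{9}{208149949316}} = \frac{208149949316}{9}$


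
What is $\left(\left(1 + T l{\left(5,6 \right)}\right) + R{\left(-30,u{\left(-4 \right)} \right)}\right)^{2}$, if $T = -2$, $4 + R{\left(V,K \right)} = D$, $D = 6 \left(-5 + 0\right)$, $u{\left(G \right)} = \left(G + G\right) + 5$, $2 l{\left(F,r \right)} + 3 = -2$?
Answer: $784$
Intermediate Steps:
$l{\left(F,r \right)} = - \frac{5}{2}$ ($l{\left(F,r \right)} = - \frac{3}{2} + \frac{1}{2} \left(-2\right) = - \frac{3}{2} - 1 = - \frac{5}{2}$)
$u{\left(G \right)} = 5 + 2 G$ ($u{\left(G \right)} = 2 G + 5 = 5 + 2 G$)
$D = -30$ ($D = 6 \left(-5\right) = -30$)
$R{\left(V,K \right)} = -34$ ($R{\left(V,K \right)} = -4 - 30 = -34$)
$\left(\left(1 + T l{\left(5,6 \right)}\right) + R{\left(-30,u{\left(-4 \right)} \right)}\right)^{2} = \left(\left(1 - -5\right) - 34\right)^{2} = \left(\left(1 + 5\right) - 34\right)^{2} = \left(6 - 34\right)^{2} = \left(-28\right)^{2} = 784$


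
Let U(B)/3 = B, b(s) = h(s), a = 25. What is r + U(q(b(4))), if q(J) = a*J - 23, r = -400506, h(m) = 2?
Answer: -400425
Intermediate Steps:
b(s) = 2
q(J) = -23 + 25*J (q(J) = 25*J - 23 = -23 + 25*J)
U(B) = 3*B
r + U(q(b(4))) = -400506 + 3*(-23 + 25*2) = -400506 + 3*(-23 + 50) = -400506 + 3*27 = -400506 + 81 = -400425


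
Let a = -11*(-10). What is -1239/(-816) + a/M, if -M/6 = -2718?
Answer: 1691281/1108944 ≈ 1.5251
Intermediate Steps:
M = 16308 (M = -6*(-2718) = 16308)
a = 110
-1239/(-816) + a/M = -1239/(-816) + 110/16308 = -1239*(-1/816) + 110*(1/16308) = 413/272 + 55/8154 = 1691281/1108944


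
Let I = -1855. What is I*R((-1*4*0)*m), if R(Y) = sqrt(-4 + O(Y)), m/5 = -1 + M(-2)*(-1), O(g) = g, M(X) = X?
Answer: -3710*I ≈ -3710.0*I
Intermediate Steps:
m = 5 (m = 5*(-1 - 2*(-1)) = 5*(-1 + 2) = 5*1 = 5)
R(Y) = sqrt(-4 + Y)
I*R((-1*4*0)*m) = -1855*sqrt(-4 + (-1*4*0)*5) = -1855*sqrt(-4 - 4*0*5) = -1855*sqrt(-4 + 0*5) = -1855*sqrt(-4 + 0) = -3710*I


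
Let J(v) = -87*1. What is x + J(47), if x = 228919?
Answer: 228832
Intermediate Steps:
J(v) = -87
x + J(47) = 228919 - 87 = 228832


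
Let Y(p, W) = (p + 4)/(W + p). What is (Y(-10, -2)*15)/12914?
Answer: 15/25828 ≈ 0.00058077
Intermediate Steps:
Y(p, W) = (4 + p)/(W + p)
(Y(-10, -2)*15)/12914 = (((4 - 10)/(-2 - 10))*15)/12914 = ((-6/(-12))*15)*(1/12914) = (-1/12*(-6)*15)*(1/12914) = ((1/2)*15)*(1/12914) = (15/2)*(1/12914) = 15/25828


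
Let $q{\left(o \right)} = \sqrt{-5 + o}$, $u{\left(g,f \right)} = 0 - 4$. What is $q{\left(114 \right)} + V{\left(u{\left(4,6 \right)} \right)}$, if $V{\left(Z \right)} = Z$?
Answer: $-4 + \sqrt{109} \approx 6.4403$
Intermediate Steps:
$u{\left(g,f \right)} = -4$
$q{\left(114 \right)} + V{\left(u{\left(4,6 \right)} \right)} = \sqrt{-5 + 114} - 4 = \sqrt{109} - 4 = -4 + \sqrt{109}$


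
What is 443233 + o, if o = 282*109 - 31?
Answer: 473940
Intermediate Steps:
o = 30707 (o = 30738 - 31 = 30707)
443233 + o = 443233 + 30707 = 473940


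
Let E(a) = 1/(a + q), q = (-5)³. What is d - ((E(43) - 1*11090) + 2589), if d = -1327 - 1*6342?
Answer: 68225/82 ≈ 832.01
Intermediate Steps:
q = -125
E(a) = 1/(-125 + a) (E(a) = 1/(a - 125) = 1/(-125 + a))
d = -7669 (d = -1327 - 6342 = -7669)
d - ((E(43) - 1*11090) + 2589) = -7669 - ((1/(-125 + 43) - 1*11090) + 2589) = -7669 - ((1/(-82) - 11090) + 2589) = -7669 - ((-1/82 - 11090) + 2589) = -7669 - (-909381/82 + 2589) = -7669 - 1*(-697083/82) = -7669 + 697083/82 = 68225/82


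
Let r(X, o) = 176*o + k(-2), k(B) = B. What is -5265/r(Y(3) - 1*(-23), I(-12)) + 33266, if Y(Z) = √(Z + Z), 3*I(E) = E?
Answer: 23491061/706 ≈ 33273.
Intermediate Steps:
I(E) = E/3
Y(Z) = √2*√Z (Y(Z) = √(2*Z) = √2*√Z)
r(X, o) = -2 + 176*o (r(X, o) = 176*o - 2 = -2 + 176*o)
-5265/r(Y(3) - 1*(-23), I(-12)) + 33266 = -5265/(-2 + 176*((⅓)*(-12))) + 33266 = -5265/(-2 + 176*(-4)) + 33266 = -5265/(-2 - 704) + 33266 = -5265/(-706) + 33266 = -5265*(-1/706) + 33266 = 5265/706 + 33266 = 23491061/706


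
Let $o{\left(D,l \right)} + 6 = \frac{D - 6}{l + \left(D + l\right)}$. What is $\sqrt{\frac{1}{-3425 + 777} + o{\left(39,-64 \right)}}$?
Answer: $\frac{i \sqrt{88465671590}}{117836} \approx 2.5241 i$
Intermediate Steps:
$o{\left(D,l \right)} = -6 + \frac{-6 + D}{D + 2 l}$ ($o{\left(D,l \right)} = -6 + \frac{D - 6}{l + \left(D + l\right)} = -6 + \frac{-6 + D}{D + 2 l}$)
$\sqrt{\frac{1}{-3425 + 777} + o{\left(39,-64 \right)}} = \sqrt{\frac{1}{-3425 + 777} + \frac{-6 - -768 - 195}{39 + 2 \left(-64\right)}} = \sqrt{\frac{1}{-2648} + \frac{-6 + 768 - 195}{39 - 128}} = \sqrt{- \frac{1}{2648} + \frac{1}{-89} \cdot 567} = \sqrt{- \frac{1}{2648} - \frac{567}{89}} = \sqrt{- \frac{1501505}{235672}} = \frac{i \sqrt{88465671590}}{117836}$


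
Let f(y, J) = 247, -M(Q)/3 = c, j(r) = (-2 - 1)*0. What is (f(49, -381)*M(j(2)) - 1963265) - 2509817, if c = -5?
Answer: -4469377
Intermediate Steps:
j(r) = 0 (j(r) = -3*0 = 0)
M(Q) = 15 (M(Q) = -3*(-5) = 15)
(f(49, -381)*M(j(2)) - 1963265) - 2509817 = (247*15 - 1963265) - 2509817 = (3705 - 1963265) - 2509817 = -1959560 - 2509817 = -4469377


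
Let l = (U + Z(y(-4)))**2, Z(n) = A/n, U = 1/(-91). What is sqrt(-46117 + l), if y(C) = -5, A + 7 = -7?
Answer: 2*I*sqrt(2386440391)/455 ≈ 214.73*I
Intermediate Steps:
A = -14 (A = -7 - 7 = -14)
U = -1/91 ≈ -0.010989
Z(n) = -14/n
l = 1610361/207025 (l = (-1/91 - 14/(-5))**2 = (-1/91 - 14*(-1/5))**2 = (-1/91 + 14/5)**2 = (1269/455)**2 = 1610361/207025 ≈ 7.7786)
sqrt(-46117 + l) = sqrt(-46117 + 1610361/207025) = sqrt(-9545761564/207025) = 2*I*sqrt(2386440391)/455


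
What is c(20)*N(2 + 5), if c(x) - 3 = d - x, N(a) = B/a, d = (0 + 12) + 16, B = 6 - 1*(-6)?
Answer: 132/7 ≈ 18.857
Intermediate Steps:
B = 12 (B = 6 + 6 = 12)
d = 28 (d = 12 + 16 = 28)
N(a) = 12/a
c(x) = 31 - x (c(x) = 3 + (28 - x) = 31 - x)
c(20)*N(2 + 5) = (31 - 1*20)*(12/(2 + 5)) = (31 - 20)*(12/7) = 11*(12*(⅐)) = 11*(12/7) = 132/7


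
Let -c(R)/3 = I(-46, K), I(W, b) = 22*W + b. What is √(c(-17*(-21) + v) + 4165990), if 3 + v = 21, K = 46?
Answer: 2*√1042222 ≈ 2041.8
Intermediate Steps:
v = 18 (v = -3 + 21 = 18)
I(W, b) = b + 22*W
c(R) = 2898 (c(R) = -3*(46 + 22*(-46)) = -3*(46 - 1012) = -3*(-966) = 2898)
√(c(-17*(-21) + v) + 4165990) = √(2898 + 4165990) = √4168888 = 2*√1042222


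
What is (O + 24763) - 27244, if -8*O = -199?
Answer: -19649/8 ≈ -2456.1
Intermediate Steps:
O = 199/8 (O = -⅛*(-199) = 199/8 ≈ 24.875)
(O + 24763) - 27244 = (199/8 + 24763) - 27244 = 198303/8 - 27244 = -19649/8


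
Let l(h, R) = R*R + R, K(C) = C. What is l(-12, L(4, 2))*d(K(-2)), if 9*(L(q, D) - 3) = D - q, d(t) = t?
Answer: -1700/81 ≈ -20.988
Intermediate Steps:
L(q, D) = 3 - q/9 + D/9 (L(q, D) = 3 + (D - q)/9 = 3 + (-q/9 + D/9) = 3 - q/9 + D/9)
l(h, R) = R + R² (l(h, R) = R² + R = R + R²)
l(-12, L(4, 2))*d(K(-2)) = ((3 - ⅑*4 + (⅑)*2)*(1 + (3 - ⅑*4 + (⅑)*2)))*(-2) = ((3 - 4/9 + 2/9)*(1 + (3 - 4/9 + 2/9)))*(-2) = (25*(1 + 25/9)/9)*(-2) = ((25/9)*(34/9))*(-2) = (850/81)*(-2) = -1700/81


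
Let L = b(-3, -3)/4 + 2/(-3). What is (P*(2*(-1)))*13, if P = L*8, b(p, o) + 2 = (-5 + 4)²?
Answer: 572/3 ≈ 190.67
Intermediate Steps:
b(p, o) = -1 (b(p, o) = -2 + (-5 + 4)² = -2 + (-1)² = -2 + 1 = -1)
L = -11/12 (L = -1/4 + 2/(-3) = -1*¼ + 2*(-⅓) = -¼ - ⅔ = -11/12 ≈ -0.91667)
P = -22/3 (P = -11/12*8 = -22/3 ≈ -7.3333)
(P*(2*(-1)))*13 = -44*(-1)/3*13 = -22/3*(-2)*13 = (44/3)*13 = 572/3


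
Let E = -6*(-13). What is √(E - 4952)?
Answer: I*√4874 ≈ 69.814*I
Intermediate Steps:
E = 78
√(E - 4952) = √(78 - 4952) = √(-4874) = I*√4874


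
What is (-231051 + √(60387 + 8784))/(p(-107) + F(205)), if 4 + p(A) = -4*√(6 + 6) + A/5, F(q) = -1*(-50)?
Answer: -47365455/3443 - 15403400*√3/3443 + 200*√23057/3443 + 205*√69171/3443 ≈ -21481.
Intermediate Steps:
F(q) = 50
p(A) = -4 - 8*√3 + A/5 (p(A) = -4 + (-4*√(6 + 6) + A/5) = -4 + (-8*√3 + A*(⅕)) = -4 + (-8*√3 + A/5) = -4 - 8*√3 + A/5)
(-231051 + √(60387 + 8784))/(p(-107) + F(205)) = (-231051 + √(60387 + 8784))/((-4 - 8*√3 + (⅕)*(-107)) + 50) = (-231051 + √69171)/((-4 - 8*√3 - 107/5) + 50) = (-231051 + √69171)/((-127/5 - 8*√3) + 50) = (-231051 + √69171)/(123/5 - 8*√3)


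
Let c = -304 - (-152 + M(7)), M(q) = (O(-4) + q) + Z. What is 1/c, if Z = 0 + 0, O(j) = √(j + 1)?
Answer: I/(√3 - 159*I) ≈ -0.0062886 + 6.8504e-5*I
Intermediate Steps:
O(j) = √(1 + j)
Z = 0
M(q) = q + I*√3 (M(q) = (√(1 - 4) + q) + 0 = (√(-3) + q) + 0 = (I*√3 + q) + 0 = (q + I*√3) + 0 = q + I*√3)
c = -159 - I*√3 (c = -304 - (-152 + (7 + I*√3)) = -304 - (-145 + I*√3) = -304 + (145 - I*√3) = -159 - I*√3 ≈ -159.0 - 1.732*I)
1/c = 1/(-159 - I*√3)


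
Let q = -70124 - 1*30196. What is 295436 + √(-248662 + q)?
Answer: 295436 + I*√348982 ≈ 2.9544e+5 + 590.75*I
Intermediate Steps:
q = -100320 (q = -70124 - 30196 = -100320)
295436 + √(-248662 + q) = 295436 + √(-248662 - 100320) = 295436 + √(-348982) = 295436 + I*√348982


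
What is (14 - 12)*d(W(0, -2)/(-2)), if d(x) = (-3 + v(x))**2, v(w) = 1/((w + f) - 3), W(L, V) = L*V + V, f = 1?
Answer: 32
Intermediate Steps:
W(L, V) = V + L*V
v(w) = 1/(-2 + w) (v(w) = 1/((w + 1) - 3) = 1/((1 + w) - 3) = 1/(-2 + w))
d(x) = (-3 + 1/(-2 + x))**2
(14 - 12)*d(W(0, -2)/(-2)) = (14 - 12)*((-7 + 3*(-2*(1 + 0)/(-2)))**2/(-2 - 2*(1 + 0)/(-2))**2) = 2*((-7 + 3*(-2*1*(-1/2)))**2/(-2 - 2*1*(-1/2))**2) = 2*((-7 + 3*(-2*(-1/2)))**2/(-2 - 2*(-1/2))**2) = 2*((-7 + 3*1)**2/(-2 + 1)**2) = 2*((-7 + 3)**2/(-1)**2) = 2*((-4)**2*1) = 2*(16*1) = 2*16 = 32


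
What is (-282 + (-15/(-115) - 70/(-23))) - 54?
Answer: -7655/23 ≈ -332.83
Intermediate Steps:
(-282 + (-15/(-115) - 70/(-23))) - 54 = (-282 + (-15*(-1/115) - 70*(-1/23))) - 54 = (-282 + (3/23 + 70/23)) - 54 = (-282 + 73/23) - 54 = -6413/23 - 54 = -7655/23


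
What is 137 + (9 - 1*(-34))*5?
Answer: 352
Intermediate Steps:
137 + (9 - 1*(-34))*5 = 137 + (9 + 34)*5 = 137 + 43*5 = 137 + 215 = 352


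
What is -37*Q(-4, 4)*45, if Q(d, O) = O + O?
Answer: -13320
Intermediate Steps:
Q(d, O) = 2*O
-37*Q(-4, 4)*45 = -74*4*45 = -37*8*45 = -296*45 = -13320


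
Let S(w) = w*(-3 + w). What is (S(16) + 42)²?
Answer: 62500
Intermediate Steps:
(S(16) + 42)² = (16*(-3 + 16) + 42)² = (16*13 + 42)² = (208 + 42)² = 250² = 62500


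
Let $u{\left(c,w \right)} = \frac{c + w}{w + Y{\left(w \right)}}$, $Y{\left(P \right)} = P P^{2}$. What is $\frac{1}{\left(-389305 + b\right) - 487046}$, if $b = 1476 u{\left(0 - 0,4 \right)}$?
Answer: $- \frac{17}{14896491} \approx -1.1412 \cdot 10^{-6}$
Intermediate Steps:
$Y{\left(P \right)} = P^{3}$
$u{\left(c,w \right)} = \frac{c + w}{w + w^{3}}$
$b = \frac{1476}{17}$ ($b = 1476 \frac{\left(0 - 0\right) + 4}{4 + 4^{3}} = 1476 \frac{\left(0 + 0\right) + 4}{4 + 64} = 1476 \frac{0 + 4}{68} = 1476 \cdot \frac{1}{68} \cdot 4 = 1476 \cdot \frac{1}{17} = \frac{1476}{17} \approx 86.823$)
$\frac{1}{\left(-389305 + b\right) - 487046} = \frac{1}{\left(-389305 + \frac{1476}{17}\right) - 487046} = \frac{1}{- \frac{6616709}{17} - 487046} = \frac{1}{- \frac{14896491}{17}} = - \frac{17}{14896491}$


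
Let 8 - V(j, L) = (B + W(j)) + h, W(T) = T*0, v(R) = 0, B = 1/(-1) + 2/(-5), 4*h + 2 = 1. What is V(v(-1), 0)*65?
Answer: 2509/4 ≈ 627.25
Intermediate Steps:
h = -1/4 (h = -1/2 + (1/4)*1 = -1/2 + 1/4 = -1/4 ≈ -0.25000)
B = -7/5 (B = 1*(-1) + 2*(-1/5) = -1 - 2/5 = -7/5 ≈ -1.4000)
W(T) = 0
V(j, L) = 193/20 (V(j, L) = 8 - ((-7/5 + 0) - 1/4) = 8 - (-7/5 - 1/4) = 8 - 1*(-33/20) = 8 + 33/20 = 193/20)
V(v(-1), 0)*65 = (193/20)*65 = 2509/4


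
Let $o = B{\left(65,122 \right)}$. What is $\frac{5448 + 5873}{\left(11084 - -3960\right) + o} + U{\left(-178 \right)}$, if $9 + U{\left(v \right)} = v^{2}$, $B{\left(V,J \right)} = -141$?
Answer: $\frac{472063846}{14903} \approx 31676.0$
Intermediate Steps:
$o = -141$
$U{\left(v \right)} = -9 + v^{2}$
$\frac{5448 + 5873}{\left(11084 - -3960\right) + o} + U{\left(-178 \right)} = \frac{5448 + 5873}{\left(11084 - -3960\right) - 141} - \left(9 - \left(-178\right)^{2}\right) = \frac{11321}{\left(11084 + 3960\right) - 141} + \left(-9 + 31684\right) = \frac{11321}{15044 - 141} + 31675 = \frac{11321}{14903} + 31675 = \frac{472063846}{14903}$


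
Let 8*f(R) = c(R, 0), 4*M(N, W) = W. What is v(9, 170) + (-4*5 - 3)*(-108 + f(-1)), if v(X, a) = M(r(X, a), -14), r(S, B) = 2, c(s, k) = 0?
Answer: 4961/2 ≈ 2480.5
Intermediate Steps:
M(N, W) = W/4
f(R) = 0 (f(R) = (1/8)*0 = 0)
v(X, a) = -7/2 (v(X, a) = (1/4)*(-14) = -7/2)
v(9, 170) + (-4*5 - 3)*(-108 + f(-1)) = -7/2 + (-4*5 - 3)*(-108 + 0) = -7/2 + (-20 - 3)*(-108) = -7/2 - 23*(-108) = -7/2 + 2484 = 4961/2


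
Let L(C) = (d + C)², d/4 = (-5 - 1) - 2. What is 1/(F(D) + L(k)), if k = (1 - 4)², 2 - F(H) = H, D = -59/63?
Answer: 63/33512 ≈ 0.0018799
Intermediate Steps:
D = -59/63 (D = -59*1/63 = -59/63 ≈ -0.93651)
F(H) = 2 - H
d = -32 (d = 4*((-5 - 1) - 2) = 4*(-6 - 2) = 4*(-8) = -32)
k = 9 (k = (-3)² = 9)
L(C) = (-32 + C)²
1/(F(D) + L(k)) = 1/((2 - 1*(-59/63)) + (-32 + 9)²) = 1/((2 + 59/63) + (-23)²) = 1/(185/63 + 529) = 1/(33512/63) = 63/33512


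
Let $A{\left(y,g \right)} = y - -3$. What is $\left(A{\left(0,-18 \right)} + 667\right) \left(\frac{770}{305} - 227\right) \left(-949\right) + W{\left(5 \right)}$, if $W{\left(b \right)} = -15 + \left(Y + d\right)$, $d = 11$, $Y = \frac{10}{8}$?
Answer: $\frac{34825680089}{244} \approx 1.4273 \cdot 10^{8}$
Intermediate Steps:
$Y = \frac{5}{4}$ ($Y = 10 \cdot \frac{1}{8} = \frac{5}{4} \approx 1.25$)
$A{\left(y,g \right)} = 3 + y$ ($A{\left(y,g \right)} = y + 3 = 3 + y$)
$W{\left(b \right)} = - \frac{11}{4}$ ($W{\left(b \right)} = -15 + \left(\frac{5}{4} + 11\right) = -15 + \frac{49}{4} = - \frac{11}{4}$)
$\left(A{\left(0,-18 \right)} + 667\right) \left(\frac{770}{305} - 227\right) \left(-949\right) + W{\left(5 \right)} = \left(\left(3 + 0\right) + 667\right) \left(\frac{770}{305} - 227\right) \left(-949\right) - \frac{11}{4} = \left(3 + 667\right) \left(770 \cdot \frac{1}{305} - 227\right) \left(-949\right) - \frac{11}{4} = 670 \left(\frac{154}{61} - 227\right) \left(-949\right) - \frac{11}{4} = 670 \left(- \frac{13693}{61}\right) \left(-949\right) - \frac{11}{4} = \left(- \frac{9174310}{61}\right) \left(-949\right) - \frac{11}{4} = \frac{8706420190}{61} - \frac{11}{4} = \frac{34825680089}{244}$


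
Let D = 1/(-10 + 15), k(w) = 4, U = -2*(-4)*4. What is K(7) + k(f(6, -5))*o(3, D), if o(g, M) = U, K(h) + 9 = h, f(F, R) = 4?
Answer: 126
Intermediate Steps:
U = 32 (U = 8*4 = 32)
K(h) = -9 + h
D = 1/5 ≈ 0.20000
o(g, M) = 32
K(7) + k(f(6, -5))*o(3, D) = (-9 + 7) + 4*32 = -2 + 128 = 126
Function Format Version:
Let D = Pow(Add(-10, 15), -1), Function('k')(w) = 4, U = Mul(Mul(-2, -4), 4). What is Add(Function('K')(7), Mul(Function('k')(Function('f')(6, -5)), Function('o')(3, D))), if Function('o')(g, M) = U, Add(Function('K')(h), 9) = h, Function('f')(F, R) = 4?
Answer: 126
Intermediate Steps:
U = 32 (U = Mul(8, 4) = 32)
Function('K')(h) = Add(-9, h)
D = Rational(1, 5) (D = Pow(5, -1) = Rational(1, 5) ≈ 0.20000)
Function('o')(g, M) = 32
Add(Function('K')(7), Mul(Function('k')(Function('f')(6, -5)), Function('o')(3, D))) = Add(Add(-9, 7), Mul(4, 32)) = Add(-2, 128) = 126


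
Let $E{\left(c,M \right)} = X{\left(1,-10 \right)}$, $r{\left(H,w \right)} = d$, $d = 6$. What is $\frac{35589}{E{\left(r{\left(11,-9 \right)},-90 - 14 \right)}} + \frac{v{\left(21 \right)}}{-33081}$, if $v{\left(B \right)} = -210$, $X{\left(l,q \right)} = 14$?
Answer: $\frac{392440883}{154378} \approx 2542.1$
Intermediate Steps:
$r{\left(H,w \right)} = 6$
$E{\left(c,M \right)} = 14$
$\frac{35589}{E{\left(r{\left(11,-9 \right)},-90 - 14 \right)}} + \frac{v{\left(21 \right)}}{-33081} = \frac{35589}{14} - \frac{210}{-33081} = 35589 \cdot \frac{1}{14} - - \frac{70}{11027} = \frac{35589}{14} + \frac{70}{11027} = \frac{392440883}{154378}$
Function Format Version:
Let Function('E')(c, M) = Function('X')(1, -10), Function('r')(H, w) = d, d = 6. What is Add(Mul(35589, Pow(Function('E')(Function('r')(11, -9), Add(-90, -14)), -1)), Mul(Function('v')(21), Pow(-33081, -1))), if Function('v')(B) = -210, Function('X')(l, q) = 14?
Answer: Rational(392440883, 154378) ≈ 2542.1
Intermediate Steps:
Function('r')(H, w) = 6
Function('E')(c, M) = 14
Add(Mul(35589, Pow(Function('E')(Function('r')(11, -9), Add(-90, -14)), -1)), Mul(Function('v')(21), Pow(-33081, -1))) = Add(Mul(35589, Pow(14, -1)), Mul(-210, Pow(-33081, -1))) = Add(Mul(35589, Rational(1, 14)), Mul(-210, Rational(-1, 33081))) = Add(Rational(35589, 14), Rational(70, 11027)) = Rational(392440883, 154378)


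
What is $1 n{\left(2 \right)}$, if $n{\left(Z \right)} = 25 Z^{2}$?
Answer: $100$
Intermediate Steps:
$1 n{\left(2 \right)} = 1 \cdot 25 \cdot 2^{2} = 1 \cdot 25 \cdot 4 = 1 \cdot 100 = 100$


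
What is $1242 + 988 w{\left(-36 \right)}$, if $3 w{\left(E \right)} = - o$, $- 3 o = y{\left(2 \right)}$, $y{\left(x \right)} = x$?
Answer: $\frac{13154}{9} \approx 1461.6$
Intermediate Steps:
$o = - \frac{2}{3}$ ($o = \left(- \frac{1}{3}\right) 2 = - \frac{2}{3} \approx -0.66667$)
$w{\left(E \right)} = \frac{2}{9}$ ($w{\left(E \right)} = \frac{\left(-1\right) \left(- \frac{2}{3}\right)}{3} = \frac{1}{3} \cdot \frac{2}{3} = \frac{2}{9}$)
$1242 + 988 w{\left(-36 \right)} = 1242 + 988 \cdot \frac{2}{9} = 1242 + \frac{1976}{9} = \frac{13154}{9}$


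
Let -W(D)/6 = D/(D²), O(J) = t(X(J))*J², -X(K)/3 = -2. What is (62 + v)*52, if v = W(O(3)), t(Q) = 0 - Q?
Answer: 29068/9 ≈ 3229.8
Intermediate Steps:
X(K) = 6 (X(K) = -3*(-2) = 6)
t(Q) = -Q
O(J) = -6*J² (O(J) = (-1*6)*J² = -6*J²)
W(D) = -6/D (W(D) = -6*D/(D²) = -6*D/D² = -6/D)
v = ⅑ (v = -6/((-6*3²)) = -6/((-6*9)) = -6/(-54) = -6*(-1/54) = ⅑ ≈ 0.11111)
(62 + v)*52 = (62 + ⅑)*52 = (559/9)*52 = 29068/9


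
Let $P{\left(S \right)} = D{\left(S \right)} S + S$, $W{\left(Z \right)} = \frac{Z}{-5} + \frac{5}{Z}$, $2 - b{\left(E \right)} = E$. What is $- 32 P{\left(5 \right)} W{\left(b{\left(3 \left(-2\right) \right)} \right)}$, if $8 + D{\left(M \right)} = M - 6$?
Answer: $-1248$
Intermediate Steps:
$b{\left(E \right)} = 2 - E$
$W{\left(Z \right)} = \frac{5}{Z} - \frac{Z}{5}$ ($W{\left(Z \right)} = Z \left(- \frac{1}{5}\right) + \frac{5}{Z} = - \frac{Z}{5} + \frac{5}{Z} = \frac{5}{Z} - \frac{Z}{5}$)
$D{\left(M \right)} = -14 + M$ ($D{\left(M \right)} = -8 + \left(M - 6\right) = -8 + \left(-6 + M\right) = -14 + M$)
$P{\left(S \right)} = S + S \left(-14 + S\right)$ ($P{\left(S \right)} = \left(-14 + S\right) S + S = S \left(-14 + S\right) + S = S + S \left(-14 + S\right)$)
$- 32 P{\left(5 \right)} W{\left(b{\left(3 \left(-2\right) \right)} \right)} = - 32 \cdot 5 \left(-13 + 5\right) \left(\frac{5}{2 - 3 \left(-2\right)} - \frac{2 - 3 \left(-2\right)}{5}\right) = - 32 \cdot 5 \left(-8\right) \left(\frac{5}{2 - -6} - \frac{2 - -6}{5}\right) = \left(-32\right) \left(-40\right) \left(\frac{5}{2 + 6} - \frac{2 + 6}{5}\right) = 1280 \left(\frac{5}{8} - \frac{8}{5}\right) = 1280 \left(- \frac{39}{40}\right) = -1248$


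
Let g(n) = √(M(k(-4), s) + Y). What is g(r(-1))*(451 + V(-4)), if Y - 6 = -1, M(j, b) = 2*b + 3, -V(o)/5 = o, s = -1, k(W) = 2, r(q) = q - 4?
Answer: 471*√6 ≈ 1153.7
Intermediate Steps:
r(q) = -4 + q
V(o) = -5*o
M(j, b) = 3 + 2*b
Y = 5 (Y = 6 - 1 = 5)
g(n) = √6 (g(n) = √((3 + 2*(-1)) + 5) = √((3 - 2) + 5) = √(1 + 5) = √6)
g(r(-1))*(451 + V(-4)) = √6*(451 - 5*(-4)) = √6*(451 + 20) = √6*471 = 471*√6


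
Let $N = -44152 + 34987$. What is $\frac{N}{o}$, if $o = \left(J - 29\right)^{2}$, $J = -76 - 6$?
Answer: $- \frac{3055}{4107} \approx -0.74385$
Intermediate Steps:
$J = -82$
$o = 12321$ ($o = \left(-82 - 29\right)^{2} = \left(-111\right)^{2} = 12321$)
$N = -9165$
$\frac{N}{o} = - \frac{9165}{12321} = \left(-9165\right) \frac{1}{12321} = - \frac{3055}{4107}$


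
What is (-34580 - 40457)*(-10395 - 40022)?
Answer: 3783140429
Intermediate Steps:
(-34580 - 40457)*(-10395 - 40022) = -75037*(-50417) = 3783140429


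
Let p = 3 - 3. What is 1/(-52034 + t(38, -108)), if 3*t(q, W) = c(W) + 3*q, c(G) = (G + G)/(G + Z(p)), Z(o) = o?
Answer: -3/155986 ≈ -1.9233e-5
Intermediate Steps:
p = 0
c(G) = 2 (c(G) = (G + G)/(G + 0) = (2*G)/G = 2)
t(q, W) = ⅔ + q (t(q, W) = (2 + 3*q)/3 = ⅔ + q)
1/(-52034 + t(38, -108)) = 1/(-52034 + (⅔ + 38)) = 1/(-52034 + 116/3) = 1/(-155986/3) = -3/155986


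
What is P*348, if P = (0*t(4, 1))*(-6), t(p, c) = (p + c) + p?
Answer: 0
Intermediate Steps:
t(p, c) = c + 2*p (t(p, c) = (c + p) + p = c + 2*p)
P = 0 (P = (0*(1 + 2*4))*(-6) = (0*(1 + 8))*(-6) = (0*9)*(-6) = 0*(-6) = 0)
P*348 = 0*348 = 0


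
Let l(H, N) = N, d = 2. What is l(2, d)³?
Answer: 8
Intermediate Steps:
l(2, d)³ = 2³ = 8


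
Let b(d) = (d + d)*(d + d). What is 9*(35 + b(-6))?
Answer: 1611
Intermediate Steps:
b(d) = 4*d**2 (b(d) = (2*d)*(2*d) = 4*d**2)
9*(35 + b(-6)) = 9*(35 + 4*(-6)**2) = 9*(35 + 4*36) = 9*(35 + 144) = 9*179 = 1611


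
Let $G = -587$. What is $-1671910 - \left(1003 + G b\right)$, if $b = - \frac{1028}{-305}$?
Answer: $- \frac{509635029}{305} \approx -1.6709 \cdot 10^{6}$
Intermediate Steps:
$b = \frac{1028}{305}$ ($b = \left(-1028\right) \left(- \frac{1}{305}\right) = \frac{1028}{305} \approx 3.3705$)
$-1671910 - \left(1003 + G b\right) = -1671910 - \left(1003 - \frac{603436}{305}\right) = -1671910 - - \frac{297521}{305} = -1671910 + \frac{297521}{305} = - \frac{509635029}{305}$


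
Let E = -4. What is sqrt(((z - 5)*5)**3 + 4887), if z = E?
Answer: 3*I*sqrt(9582) ≈ 293.66*I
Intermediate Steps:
z = -4
sqrt(((z - 5)*5)**3 + 4887) = sqrt(((-4 - 5)*5)**3 + 4887) = sqrt((-9*5)**3 + 4887) = sqrt((-45)**3 + 4887) = sqrt(-91125 + 4887) = sqrt(-86238) = 3*I*sqrt(9582)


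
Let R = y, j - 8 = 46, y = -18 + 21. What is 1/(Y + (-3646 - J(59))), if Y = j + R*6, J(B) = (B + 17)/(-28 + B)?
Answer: -31/110870 ≈ -0.00027961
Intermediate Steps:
y = 3
j = 54 (j = 8 + 46 = 54)
R = 3
J(B) = (17 + B)/(-28 + B)
Y = 72 (Y = 54 + 3*6 = 54 + 18 = 72)
1/(Y + (-3646 - J(59))) = 1/(72 + (-3646 - (17 + 59)/(-28 + 59))) = 1/(72 + (-3646 - 76/31)) = 1/(72 - 113102/31) = 1/(-110870/31) = -31/110870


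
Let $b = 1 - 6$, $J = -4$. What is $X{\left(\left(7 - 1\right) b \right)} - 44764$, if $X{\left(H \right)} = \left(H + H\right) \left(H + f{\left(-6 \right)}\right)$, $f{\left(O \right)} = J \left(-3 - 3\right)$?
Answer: $-44404$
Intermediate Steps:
$f{\left(O \right)} = 24$ ($f{\left(O \right)} = - 4 \left(-3 - 3\right) = \left(-4\right) \left(-6\right) = 24$)
$b = -5$ ($b = 1 - 6 = -5$)
$X{\left(H \right)} = 2 H \left(24 + H\right)$ ($X{\left(H \right)} = \left(H + H\right) \left(H + 24\right) = 2 H \left(24 + H\right)$)
$X{\left(\left(7 - 1\right) b \right)} - 44764 = 2 \left(7 - 1\right) \left(-5\right) \left(24 + \left(7 - 1\right) \left(-5\right)\right) - 44764 = 2 \cdot 6 \left(-5\right) \left(24 + 6 \left(-5\right)\right) - 44764 = 2 \left(-30\right) \left(24 - 30\right) - 44764 = 2 \left(-30\right) \left(-6\right) - 44764 = 360 - 44764 = -44404$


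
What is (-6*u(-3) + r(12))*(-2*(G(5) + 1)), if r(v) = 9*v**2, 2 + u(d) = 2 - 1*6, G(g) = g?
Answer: -15984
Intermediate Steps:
u(d) = -6 (u(d) = -2 + (2 - 1*6) = -2 + (2 - 6) = -2 - 4 = -6)
(-6*u(-3) + r(12))*(-2*(G(5) + 1)) = (-6*(-6) + 9*12**2)*(-2*(5 + 1)) = (36 + 9*144)*(-2*6) = (36 + 1296)*(-12) = 1332*(-12) = -15984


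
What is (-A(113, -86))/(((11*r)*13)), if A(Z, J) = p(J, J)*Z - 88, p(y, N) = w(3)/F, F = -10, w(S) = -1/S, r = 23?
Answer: 2527/98670 ≈ 0.025611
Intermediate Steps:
p(y, N) = 1/30 (p(y, N) = -1/3/(-10) = -1*⅓*(-⅒) = -⅓*(-⅒) = 1/30)
A(Z, J) = -88 + Z/30 (A(Z, J) = Z/30 - 88 = -88 + Z/30)
(-A(113, -86))/(((11*r)*13)) = (-(-88 + (1/30)*113))/(((11*23)*13)) = (-(-88 + 113/30))/((253*13)) = -1*(-2527/30)/3289 = (2527/30)*(1/3289) = 2527/98670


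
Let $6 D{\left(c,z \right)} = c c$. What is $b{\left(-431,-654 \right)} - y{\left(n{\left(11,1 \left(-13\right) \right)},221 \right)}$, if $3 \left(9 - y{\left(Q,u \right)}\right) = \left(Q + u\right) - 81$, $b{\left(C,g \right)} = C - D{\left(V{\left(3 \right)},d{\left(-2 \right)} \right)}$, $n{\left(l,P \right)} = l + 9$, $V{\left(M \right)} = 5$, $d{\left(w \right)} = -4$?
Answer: $- \frac{2345}{6} \approx -390.83$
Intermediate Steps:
$D{\left(c,z \right)} = \frac{c^{2}}{6}$ ($D{\left(c,z \right)} = \frac{c c}{6} = \frac{c^{2}}{6}$)
$n{\left(l,P \right)} = 9 + l$
$b{\left(C,g \right)} = - \frac{25}{6} + C$ ($b{\left(C,g \right)} = C - \frac{5^{2}}{6} = C - \frac{1}{6} \cdot 25 = C - \frac{25}{6} = - \frac{25}{6} + C$)
$y{\left(Q,u \right)} = 36 - \frac{Q}{3} - \frac{u}{3}$ ($y{\left(Q,u \right)} = 9 - \frac{\left(Q + u\right) - 81}{3} = 9 - \frac{-81 + Q + u}{3} = 9 - \left(-27 + \frac{Q}{3} + \frac{u}{3}\right) = 36 - \frac{Q}{3} - \frac{u}{3}$)
$b{\left(-431,-654 \right)} - y{\left(n{\left(11,1 \left(-13\right) \right)},221 \right)} = \left(- \frac{25}{6} - 431\right) - \left(36 - \frac{9 + 11}{3} - \frac{221}{3}\right) = - \frac{2611}{6} - \left(36 - \frac{20}{3} - \frac{221}{3}\right) = - \frac{2611}{6} - - \frac{133}{3} = - \frac{2611}{6} + \frac{133}{3} = - \frac{2345}{6}$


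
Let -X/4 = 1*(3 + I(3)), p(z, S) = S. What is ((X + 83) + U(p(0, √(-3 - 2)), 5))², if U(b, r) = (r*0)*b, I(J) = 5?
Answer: 2601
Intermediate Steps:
X = -32 (X = -4*(3 + 5) = -4*8 = -32)
U(b, r) = 0 (U(b, r) = 0*b = 0)
((X + 83) + U(p(0, √(-3 - 2)), 5))² = ((-32 + 83) + 0)² = (51 + 0)² = 51² = 2601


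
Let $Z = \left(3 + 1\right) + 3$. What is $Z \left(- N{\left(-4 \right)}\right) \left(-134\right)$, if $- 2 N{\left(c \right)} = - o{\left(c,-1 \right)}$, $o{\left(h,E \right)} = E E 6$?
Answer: $2814$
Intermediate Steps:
$o{\left(h,E \right)} = 6 E^{2}$ ($o{\left(h,E \right)} = E^{2} \cdot 6 = 6 E^{2}$)
$N{\left(c \right)} = 3$ ($N{\left(c \right)} = - \frac{\left(-1\right) 6 \left(-1\right)^{2}}{2} = - \frac{\left(-1\right) 6 \cdot 1}{2} = - \frac{\left(-1\right) 6}{2} = \left(- \frac{1}{2}\right) \left(-6\right) = 3$)
$Z = 7$ ($Z = 4 + 3 = 7$)
$Z \left(- N{\left(-4 \right)}\right) \left(-134\right) = 7 \left(\left(-1\right) 3\right) \left(-134\right) = 7 \left(-3\right) \left(-134\right) = \left(-21\right) \left(-134\right) = 2814$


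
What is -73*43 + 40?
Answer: -3099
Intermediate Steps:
-73*43 + 40 = -3139 + 40 = -3099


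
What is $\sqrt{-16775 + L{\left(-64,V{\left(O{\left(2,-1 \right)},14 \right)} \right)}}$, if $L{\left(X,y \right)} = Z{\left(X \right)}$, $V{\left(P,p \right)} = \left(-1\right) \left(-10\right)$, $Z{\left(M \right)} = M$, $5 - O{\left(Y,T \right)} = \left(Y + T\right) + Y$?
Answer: $3 i \sqrt{1871} \approx 129.77 i$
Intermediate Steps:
$O{\left(Y,T \right)} = 5 - T - 2 Y$ ($O{\left(Y,T \right)} = 5 - \left(\left(Y + T\right) + Y\right) = 5 - \left(\left(T + Y\right) + Y\right) = 5 - \left(T + 2 Y\right) = 5 - T - 2 Y$)
$V{\left(P,p \right)} = 10$
$L{\left(X,y \right)} = X$
$\sqrt{-16775 + L{\left(-64,V{\left(O{\left(2,-1 \right)},14 \right)} \right)}} = \sqrt{-16775 - 64} = \sqrt{-16839} = 3 i \sqrt{1871}$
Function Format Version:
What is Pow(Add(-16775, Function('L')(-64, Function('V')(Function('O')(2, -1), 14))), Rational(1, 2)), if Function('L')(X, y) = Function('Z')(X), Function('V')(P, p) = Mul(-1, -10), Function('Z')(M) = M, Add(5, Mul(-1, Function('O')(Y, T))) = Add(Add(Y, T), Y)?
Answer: Mul(3, I, Pow(1871, Rational(1, 2))) ≈ Mul(129.77, I)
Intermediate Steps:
Function('O')(Y, T) = Add(5, Mul(-1, T), Mul(-2, Y)) (Function('O')(Y, T) = Add(5, Mul(-1, Add(Add(Y, T), Y))) = Add(5, Mul(-1, Add(Add(T, Y), Y))) = Add(5, Mul(-1, Add(T, Mul(2, Y)))) = Add(5, Add(Mul(-1, T), Mul(-2, Y))) = Add(5, Mul(-1, T), Mul(-2, Y)))
Function('V')(P, p) = 10
Function('L')(X, y) = X
Pow(Add(-16775, Function('L')(-64, Function('V')(Function('O')(2, -1), 14))), Rational(1, 2)) = Pow(Add(-16775, -64), Rational(1, 2)) = Pow(-16839, Rational(1, 2)) = Mul(3, I, Pow(1871, Rational(1, 2)))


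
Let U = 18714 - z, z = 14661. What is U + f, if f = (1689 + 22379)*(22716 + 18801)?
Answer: 999235209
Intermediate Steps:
U = 4053 (U = 18714 - 1*14661 = 18714 - 14661 = 4053)
f = 999231156 (f = 24068*41517 = 999231156)
U + f = 4053 + 999231156 = 999235209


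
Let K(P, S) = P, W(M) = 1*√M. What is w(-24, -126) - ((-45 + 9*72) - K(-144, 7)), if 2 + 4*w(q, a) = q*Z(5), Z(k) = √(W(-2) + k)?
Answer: -1495/2 - 6*√(5 + I*√2) ≈ -761.05 - 1.879*I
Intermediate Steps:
W(M) = √M
Z(k) = √(k + I*√2) (Z(k) = √(√(-2) + k) = √(I*√2 + k) = √(k + I*√2))
w(q, a) = -½ + q*√(5 + I*√2)/4 (w(q, a) = -½ + (q*√(5 + I*√2))/4 = -½ + q*√(5 + I*√2)/4)
w(-24, -126) - ((-45 + 9*72) - K(-144, 7)) = (-½ + (¼)*(-24)*√(5 + I*√2)) - ((-45 + 9*72) - 1*(-144)) = (-½ - 6*√(5 + I*√2)) - ((-45 + 648) + 144) = (-½ - 6*√(5 + I*√2)) - (603 + 144) = (-½ - 6*√(5 + I*√2)) - 1*747 = (-½ - 6*√(5 + I*√2)) - 747 = -1495/2 - 6*√(5 + I*√2)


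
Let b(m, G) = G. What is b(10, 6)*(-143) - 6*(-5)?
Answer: -828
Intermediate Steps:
b(10, 6)*(-143) - 6*(-5) = 6*(-143) - 6*(-5) = -858 + 30 = -828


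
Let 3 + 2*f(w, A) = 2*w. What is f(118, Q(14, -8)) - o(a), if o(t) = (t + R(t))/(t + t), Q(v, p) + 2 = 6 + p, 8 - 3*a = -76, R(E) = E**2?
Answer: 102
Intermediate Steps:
a = 28 (a = 8/3 - 1/3*(-76) = 8/3 + 76/3 = 28)
Q(v, p) = 4 + p (Q(v, p) = -2 + (6 + p) = 4 + p)
o(t) = (t + t**2)/(2*t) (o(t) = (t + t**2)/(t + t) = (t + t**2)/((2*t)) = (t + t**2)*(1/(2*t)) = (t + t**2)/(2*t))
f(w, A) = -3/2 + w (f(w, A) = -3/2 + (2*w)/2 = -3/2 + w)
f(118, Q(14, -8)) - o(a) = (-3/2 + 118) - (1/2 + (1/2)*28) = 233/2 - (1/2 + 14) = 233/2 - 1*29/2 = 233/2 - 29/2 = 102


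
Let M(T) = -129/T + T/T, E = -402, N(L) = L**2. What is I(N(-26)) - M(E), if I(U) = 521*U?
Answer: 47194087/134 ≈ 3.5219e+5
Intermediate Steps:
M(T) = 1 - 129/T (M(T) = -129/T + 1 = 1 - 129/T)
I(N(-26)) - M(E) = 521*(-26)**2 - (-129 - 402)/(-402) = 521*676 - (-1)*(-531)/402 = 352196 - 1*177/134 = 352196 - 177/134 = 47194087/134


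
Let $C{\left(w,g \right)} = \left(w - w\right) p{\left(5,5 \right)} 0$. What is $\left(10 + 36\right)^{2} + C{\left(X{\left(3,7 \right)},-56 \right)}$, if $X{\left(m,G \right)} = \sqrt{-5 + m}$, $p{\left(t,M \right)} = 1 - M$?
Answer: $2116$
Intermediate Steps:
$C{\left(w,g \right)} = 0$ ($C{\left(w,g \right)} = \left(w - w\right) \left(1 - 5\right) 0 = 0 \left(1 - 5\right) 0 = 0 \left(-4\right) 0 = 0 \cdot 0 = 0$)
$\left(10 + 36\right)^{2} + C{\left(X{\left(3,7 \right)},-56 \right)} = \left(10 + 36\right)^{2} + 0 = 46^{2} + 0 = 2116 + 0 = 2116$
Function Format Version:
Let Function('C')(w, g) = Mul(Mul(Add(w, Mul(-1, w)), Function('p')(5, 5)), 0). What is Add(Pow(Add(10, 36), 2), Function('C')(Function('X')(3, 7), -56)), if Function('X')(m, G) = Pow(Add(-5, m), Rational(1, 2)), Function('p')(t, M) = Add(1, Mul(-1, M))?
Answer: 2116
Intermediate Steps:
Function('C')(w, g) = 0 (Function('C')(w, g) = Mul(Mul(Add(w, Mul(-1, w)), Add(1, Mul(-1, 5))), 0) = Mul(Mul(0, Add(1, -5)), 0) = Mul(Mul(0, -4), 0) = Mul(0, 0) = 0)
Add(Pow(Add(10, 36), 2), Function('C')(Function('X')(3, 7), -56)) = Add(Pow(Add(10, 36), 2), 0) = Add(Pow(46, 2), 0) = Add(2116, 0) = 2116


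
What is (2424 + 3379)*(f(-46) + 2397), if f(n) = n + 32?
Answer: 13828549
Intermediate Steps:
f(n) = 32 + n
(2424 + 3379)*(f(-46) + 2397) = (2424 + 3379)*((32 - 46) + 2397) = 5803*(-14 + 2397) = 5803*2383 = 13828549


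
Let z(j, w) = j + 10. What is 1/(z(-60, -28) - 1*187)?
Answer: -1/237 ≈ -0.0042194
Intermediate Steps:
z(j, w) = 10 + j
1/(z(-60, -28) - 1*187) = 1/((10 - 60) - 1*187) = 1/(-50 - 187) = 1/(-237) = -1/237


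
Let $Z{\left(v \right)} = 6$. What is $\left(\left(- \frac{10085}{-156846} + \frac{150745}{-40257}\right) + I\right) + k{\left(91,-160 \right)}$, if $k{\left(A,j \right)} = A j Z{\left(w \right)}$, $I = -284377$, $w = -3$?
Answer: $- \frac{111772676259259}{300673782} \approx -3.7174 \cdot 10^{5}$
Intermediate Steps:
$k{\left(A,j \right)} = 6 A j$ ($k{\left(A,j \right)} = A j 6 = 6 A j$)
$\left(\left(- \frac{10085}{-156846} + \frac{150745}{-40257}\right) + I\right) + k{\left(91,-160 \right)} = \left(\left(- \frac{10085}{-156846} + \frac{150745}{-40257}\right) - 284377\right) + 6 \cdot 91 \left(-160\right) = \left(\left(\left(-10085\right) \left(- \frac{1}{156846}\right) + 150745 \left(- \frac{1}{40257}\right)\right) - 284377\right) - 87360 = \left(\left(\frac{10085}{156846} - \frac{21535}{5751}\right) - 284377\right) - 87360 = \left(- \frac{1106559925}{300673782} - 284377\right) - 87360 = - \frac{85505814663739}{300673782} - 87360 = - \frac{111772676259259}{300673782}$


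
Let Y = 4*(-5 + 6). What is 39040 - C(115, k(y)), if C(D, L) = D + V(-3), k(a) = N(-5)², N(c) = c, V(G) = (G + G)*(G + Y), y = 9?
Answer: 38931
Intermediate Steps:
Y = 4 (Y = 4*1 = 4)
V(G) = 2*G*(4 + G) (V(G) = (G + G)*(G + 4) = (2*G)*(4 + G) = 2*G*(4 + G))
k(a) = 25 (k(a) = (-5)² = 25)
C(D, L) = -6 + D (C(D, L) = D + 2*(-3)*(4 - 3) = D + 2*(-3)*1 = D - 6 = -6 + D)
39040 - C(115, k(y)) = 39040 - (-6 + 115) = 39040 - 1*109 = 39040 - 109 = 38931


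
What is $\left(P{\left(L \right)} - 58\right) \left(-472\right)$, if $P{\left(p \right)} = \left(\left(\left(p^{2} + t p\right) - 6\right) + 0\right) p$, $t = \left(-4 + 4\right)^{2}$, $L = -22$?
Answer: $4990928$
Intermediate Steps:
$t = 0$ ($t = 0^{2} = 0$)
$P{\left(p \right)} = p \left(-6 + p^{2}\right)$ ($P{\left(p \right)} = \left(\left(\left(p^{2} + 0 p\right) - 6\right) + 0\right) p = \left(\left(\left(p^{2} + 0\right) - 6\right) + 0\right) p = \left(\left(p^{2} - 6\right) + 0\right) p = \left(\left(-6 + p^{2}\right) + 0\right) p = \left(-6 + p^{2}\right) p = p \left(-6 + p^{2}\right)$)
$\left(P{\left(L \right)} - 58\right) \left(-472\right) = \left(- 22 \left(-6 + \left(-22\right)^{2}\right) - 58\right) \left(-472\right) = \left(- 22 \left(-6 + 484\right) - 58\right) \left(-472\right) = \left(\left(-22\right) 478 - 58\right) \left(-472\right) = \left(-10516 - 58\right) \left(-472\right) = \left(-10574\right) \left(-472\right) = 4990928$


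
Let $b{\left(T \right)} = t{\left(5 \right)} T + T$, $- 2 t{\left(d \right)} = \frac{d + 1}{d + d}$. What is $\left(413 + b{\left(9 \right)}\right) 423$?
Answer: $\frac{1773639}{10} \approx 1.7736 \cdot 10^{5}$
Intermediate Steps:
$t{\left(d \right)} = - \frac{1 + d}{4 d}$ ($t{\left(d \right)} = - \frac{\left(d + 1\right) \frac{1}{d + d}}{2} = - \frac{\left(1 + d\right) \frac{1}{2 d}}{2} = - \frac{\frac{1}{2} \frac{1}{d} \left(1 + d\right)}{2} = - \frac{1 + d}{4 d}$)
$b{\left(T \right)} = \frac{7 T}{10}$ ($b{\left(T \right)} = \frac{-1 - 5}{4 \cdot 5} T + T = \frac{1}{4} \cdot \frac{1}{5} \left(-1 - 5\right) T + T = \frac{1}{4} \cdot \frac{1}{5} \left(-6\right) T + T = - \frac{3 T}{10} + T = \frac{7 T}{10}$)
$\left(413 + b{\left(9 \right)}\right) 423 = \left(413 + \frac{7}{10} \cdot 9\right) 423 = \left(413 + \frac{63}{10}\right) 423 = \frac{4193}{10} \cdot 423 = \frac{1773639}{10}$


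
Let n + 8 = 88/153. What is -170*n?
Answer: 11360/9 ≈ 1262.2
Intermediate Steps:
n = -1136/153 (n = -8 + 88/153 = -1136/153 ≈ -7.4248)
-170*n = -170*(-1136/153) = 11360/9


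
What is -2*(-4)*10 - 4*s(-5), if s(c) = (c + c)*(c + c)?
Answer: -320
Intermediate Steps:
s(c) = 4*c**2 (s(c) = (2*c)*(2*c) = 4*c**2)
-2*(-4)*10 - 4*s(-5) = -2*(-4)*10 - 16*(-5)**2 = 8*10 - 16*25 = 80 - 4*100 = 80 - 400 = -320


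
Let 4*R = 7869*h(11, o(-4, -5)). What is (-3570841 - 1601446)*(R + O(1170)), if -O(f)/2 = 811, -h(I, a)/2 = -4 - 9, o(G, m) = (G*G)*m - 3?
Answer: -512330544211/2 ≈ -2.5617e+11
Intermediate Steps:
o(G, m) = -3 + m*G² (o(G, m) = G²*m - 3 = m*G² - 3 = -3 + m*G²)
h(I, a) = 26 (h(I, a) = -2*(-4 - 9) = -2*(-13) = 26)
O(f) = -1622 (O(f) = -2*811 = -1622)
R = 102297/2 (R = (7869*26)/4 = (¼)*204594 = 102297/2 ≈ 51149.)
(-3570841 - 1601446)*(R + O(1170)) = (-3570841 - 1601446)*(102297/2 - 1622) = -5172287*99053/2 = -512330544211/2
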